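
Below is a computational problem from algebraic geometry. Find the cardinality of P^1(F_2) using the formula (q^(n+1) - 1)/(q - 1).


P^1(F_2) has (q^(n+1) - 1)/(q - 1) points.
= 2^1 + 2^0
= 2 + 1
= 3

3


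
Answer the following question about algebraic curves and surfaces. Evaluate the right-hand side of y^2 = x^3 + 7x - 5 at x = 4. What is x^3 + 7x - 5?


Compute x^3 + 7x - 5 at x = 4:
x^3 = 4^3 = 64
7*x = 7*4 = 28
Sum: 64 + 28 - 5 = 87

87


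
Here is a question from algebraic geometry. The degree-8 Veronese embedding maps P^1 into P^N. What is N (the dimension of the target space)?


The Veronese embedding v_d: P^n -> P^N maps each point to all
degree-d monomials in n+1 homogeneous coordinates.
N = C(n+d, d) - 1
N = C(1+8, 8) - 1
N = C(9, 8) - 1
C(9, 8) = 9
N = 9 - 1 = 8

8


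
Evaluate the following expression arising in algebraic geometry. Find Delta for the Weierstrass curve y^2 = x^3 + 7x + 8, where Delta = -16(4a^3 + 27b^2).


Compute each component:
4a^3 = 4*7^3 = 4*343 = 1372
27b^2 = 27*8^2 = 27*64 = 1728
4a^3 + 27b^2 = 1372 + 1728 = 3100
Delta = -16*3100 = -49600

-49600


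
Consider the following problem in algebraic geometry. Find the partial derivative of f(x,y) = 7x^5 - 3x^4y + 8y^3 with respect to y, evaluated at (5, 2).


df/dy = (-3)*x^4 + 3*8*y^2
At (5,2): (-3)*5^4 + 3*8*2^2
= -1875 + 96
= -1779

-1779


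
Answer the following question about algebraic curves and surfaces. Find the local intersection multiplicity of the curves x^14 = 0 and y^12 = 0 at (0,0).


The intersection multiplicity of V(x^a) and V(y^b) at the origin is:
I(O; V(x^14), V(y^12)) = dim_k(k[x,y]/(x^14, y^12))
A basis for k[x,y]/(x^14, y^12) is the set of monomials x^i * y^j
where 0 <= i < 14 and 0 <= j < 12.
The number of such monomials is 14 * 12 = 168

168


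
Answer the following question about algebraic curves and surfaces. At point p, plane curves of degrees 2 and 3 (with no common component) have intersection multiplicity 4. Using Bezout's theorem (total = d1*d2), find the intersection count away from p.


By Bezout's theorem, the total intersection number is d1 * d2.
Total = 2 * 3 = 6
Intersection multiplicity at p = 4
Remaining intersections = 6 - 4 = 2

2


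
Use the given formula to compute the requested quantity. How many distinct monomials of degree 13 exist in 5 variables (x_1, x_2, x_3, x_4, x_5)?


The number of degree-13 monomials in 5 variables is C(d+n-1, n-1).
= C(13+5-1, 5-1) = C(17, 4)
= 2380

2380


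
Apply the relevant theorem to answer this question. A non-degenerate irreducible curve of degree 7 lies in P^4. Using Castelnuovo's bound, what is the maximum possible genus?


Castelnuovo's bound: write d - 1 = m(r-1) + epsilon with 0 <= epsilon < r-1.
d - 1 = 7 - 1 = 6
r - 1 = 4 - 1 = 3
6 = 2*3 + 0, so m = 2, epsilon = 0
pi(d, r) = m(m-1)(r-1)/2 + m*epsilon
= 2*1*3/2 + 2*0
= 6/2 + 0
= 3 + 0 = 3

3


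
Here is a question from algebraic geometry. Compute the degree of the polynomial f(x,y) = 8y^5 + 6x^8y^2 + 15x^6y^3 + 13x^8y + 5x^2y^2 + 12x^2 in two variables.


Examine each term for its total degree (sum of exponents).
  Term '8y^5' has total degree 0+5 = 5.
  Term '6x^8y^2' has total degree 8+2 = 10.
  Term '15x^6y^3' has total degree 6+3 = 9.
  Term '13x^8y' has total degree 8+1 = 9.
  Term '5x^2y^2' has total degree 2+2 = 4.
  Term '12x^2' has total degree 2+0 = 2.
The maximum total degree among all terms is 10.

10


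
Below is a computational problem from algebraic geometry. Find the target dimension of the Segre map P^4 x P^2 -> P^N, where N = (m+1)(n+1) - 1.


The Segre embedding maps P^m x P^n into P^N via
all products of coordinates from each factor.
N = (m+1)(n+1) - 1
N = (4+1)(2+1) - 1
N = 5*3 - 1
N = 15 - 1 = 14

14


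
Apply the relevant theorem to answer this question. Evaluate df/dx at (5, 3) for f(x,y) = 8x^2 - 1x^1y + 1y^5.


df/dx = 2*8*x^1 + 1*(-1)*x^0*y
At (5,3): 2*8*5^1 + 1*(-1)*5^0*3
= 80 - 3
= 77

77


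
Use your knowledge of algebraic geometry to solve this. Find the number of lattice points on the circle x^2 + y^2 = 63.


Systematically check integer values of x where x^2 <= 63.
For each valid x, check if 63 - x^2 is a perfect square.
Total integer solutions found: 0

0


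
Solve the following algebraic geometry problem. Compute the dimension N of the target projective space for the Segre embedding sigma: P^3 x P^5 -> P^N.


The Segre embedding maps P^m x P^n into P^N via
all products of coordinates from each factor.
N = (m+1)(n+1) - 1
N = (3+1)(5+1) - 1
N = 4*6 - 1
N = 24 - 1 = 23

23


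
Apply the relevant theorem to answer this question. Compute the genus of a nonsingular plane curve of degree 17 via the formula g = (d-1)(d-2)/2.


Using the genus formula for smooth plane curves:
g = (d-1)(d-2)/2
g = (17-1)(17-2)/2
g = 16*15/2
g = 240/2 = 120

120


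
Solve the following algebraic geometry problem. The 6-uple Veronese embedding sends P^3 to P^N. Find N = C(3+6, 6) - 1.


The Veronese embedding v_d: P^n -> P^N maps each point to all
degree-d monomials in n+1 homogeneous coordinates.
N = C(n+d, d) - 1
N = C(3+6, 6) - 1
N = C(9, 6) - 1
C(9, 6) = 84
N = 84 - 1 = 83

83


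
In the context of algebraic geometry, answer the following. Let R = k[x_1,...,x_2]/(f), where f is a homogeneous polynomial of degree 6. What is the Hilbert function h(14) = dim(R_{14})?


For R = k[x_1,...,x_n]/(f) with f homogeneous of degree e:
The Hilbert series is (1 - t^e)/(1 - t)^n.
So h(d) = C(d+n-1, n-1) - C(d-e+n-1, n-1) for d >= e.
With n=2, e=6, d=14:
C(14+2-1, 2-1) = C(15, 1) = 15
C(14-6+2-1, 2-1) = C(9, 1) = 9
h(14) = 15 - 9 = 6

6


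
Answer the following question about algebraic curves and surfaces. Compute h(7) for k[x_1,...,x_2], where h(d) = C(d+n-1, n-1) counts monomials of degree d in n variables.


The Hilbert function for the polynomial ring in 2 variables is:
h(d) = C(d+n-1, n-1)
h(7) = C(7+2-1, 2-1) = C(8, 1)
= 8! / (1! * 7!)
= 8

8


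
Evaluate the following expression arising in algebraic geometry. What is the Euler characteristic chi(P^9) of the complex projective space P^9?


The complex projective space P^9 has one cell in each even real dimension 0, 2, ..., 18.
The cohomology groups are H^{2k}(P^9) = Z for k = 0,...,9, and 0 otherwise.
Euler characteristic = sum of Betti numbers = 1 per even-dimensional cohomology group.
chi(P^9) = 9 + 1 = 10

10


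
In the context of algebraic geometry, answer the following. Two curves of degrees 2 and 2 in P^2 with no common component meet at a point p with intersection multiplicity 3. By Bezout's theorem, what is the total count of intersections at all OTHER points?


By Bezout's theorem, the total intersection number is d1 * d2.
Total = 2 * 2 = 4
Intersection multiplicity at p = 3
Remaining intersections = 4 - 3 = 1

1


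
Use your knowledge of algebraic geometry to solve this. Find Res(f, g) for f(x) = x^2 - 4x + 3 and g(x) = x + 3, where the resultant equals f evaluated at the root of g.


For Res(f, x - c), we evaluate f at x = c.
f(-3) = (-3)^2 - 4*(-3) + 3
= 9 + 12 + 3
= 21 + 3 = 24
Res(f, g) = 24

24


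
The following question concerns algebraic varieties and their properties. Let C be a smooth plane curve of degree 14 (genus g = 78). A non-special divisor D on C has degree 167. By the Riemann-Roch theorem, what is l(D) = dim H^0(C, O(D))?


First, compute the genus of a smooth plane curve of degree 14:
g = (d-1)(d-2)/2 = (14-1)(14-2)/2 = 78
For a non-special divisor D (i.e., h^1(D) = 0), Riemann-Roch gives:
l(D) = deg(D) - g + 1
Since deg(D) = 167 >= 2g - 1 = 155, D is non-special.
l(D) = 167 - 78 + 1 = 90

90


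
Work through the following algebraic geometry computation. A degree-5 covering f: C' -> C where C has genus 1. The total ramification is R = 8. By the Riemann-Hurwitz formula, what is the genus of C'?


Riemann-Hurwitz formula: 2g' - 2 = d(2g - 2) + R
Given: d = 5, g = 1, R = 8
2g' - 2 = 5*(2*1 - 2) + 8
2g' - 2 = 5*0 + 8
2g' - 2 = 0 + 8 = 8
2g' = 10
g' = 5

5


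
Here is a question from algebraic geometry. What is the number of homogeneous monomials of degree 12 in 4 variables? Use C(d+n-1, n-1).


The number of degree-12 monomials in 4 variables is C(d+n-1, n-1).
= C(12+4-1, 4-1) = C(15, 3)
= 455

455


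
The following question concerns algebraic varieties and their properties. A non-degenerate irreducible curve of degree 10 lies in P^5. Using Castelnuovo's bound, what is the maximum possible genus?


Castelnuovo's bound: write d - 1 = m(r-1) + epsilon with 0 <= epsilon < r-1.
d - 1 = 10 - 1 = 9
r - 1 = 5 - 1 = 4
9 = 2*4 + 1, so m = 2, epsilon = 1
pi(d, r) = m(m-1)(r-1)/2 + m*epsilon
= 2*1*4/2 + 2*1
= 8/2 + 2
= 4 + 2 = 6

6


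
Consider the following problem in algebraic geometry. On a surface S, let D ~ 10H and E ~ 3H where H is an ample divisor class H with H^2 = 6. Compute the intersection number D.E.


Using bilinearity of the intersection pairing on a surface S:
(aH).(bH) = ab * (H.H)
We have H^2 = 6.
D.E = (10H).(3H) = 10*3*6
= 30*6
= 180

180


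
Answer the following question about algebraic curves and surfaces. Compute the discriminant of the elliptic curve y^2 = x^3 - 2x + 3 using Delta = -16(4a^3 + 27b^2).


Compute each component:
4a^3 = 4*(-2)^3 = 4*(-8) = -32
27b^2 = 27*3^2 = 27*9 = 243
4a^3 + 27b^2 = -32 + 243 = 211
Delta = -16*211 = -3376

-3376


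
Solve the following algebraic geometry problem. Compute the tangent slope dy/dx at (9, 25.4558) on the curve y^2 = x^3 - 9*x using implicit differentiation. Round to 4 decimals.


Using implicit differentiation of y^2 = x^3 - 9*x:
2y * dy/dx = 3x^2 - 9
dy/dx = (3x^2 - 9)/(2y)
Numerator: 3*9^2 - 9 = 234
Denominator: 2*25.4558 = 50.9116
dy/dx = 234/50.9116 = 4.5962

4.5962


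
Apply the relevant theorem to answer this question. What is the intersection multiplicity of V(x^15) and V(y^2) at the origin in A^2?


The intersection multiplicity of V(x^a) and V(y^b) at the origin is:
I(O; V(x^15), V(y^2)) = dim_k(k[x,y]/(x^15, y^2))
A basis for k[x,y]/(x^15, y^2) is the set of monomials x^i * y^j
where 0 <= i < 15 and 0 <= j < 2.
The number of such monomials is 15 * 2 = 30

30


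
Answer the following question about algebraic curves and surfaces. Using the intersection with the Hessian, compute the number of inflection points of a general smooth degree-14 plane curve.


For a general smooth plane curve C of degree d, the inflection points are
the intersection of C with its Hessian curve, which has degree 3(d-2).
By Bezout, the total intersection number is d * 3(d-2) = 14 * 36 = 504.
For a general curve every flex is ordinary, so each contributes
multiplicity 1 to C·Hess(C), and the number of distinct inflection
points is 3d(d-2).
Inflection points = 3*14*(14-2) = 3*14*12 = 504

504


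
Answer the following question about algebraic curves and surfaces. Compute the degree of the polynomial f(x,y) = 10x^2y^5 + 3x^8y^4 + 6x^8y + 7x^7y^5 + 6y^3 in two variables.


Examine each term for its total degree (sum of exponents).
  Term '10x^2y^5' has total degree 2+5 = 7.
  Term '3x^8y^4' has total degree 8+4 = 12.
  Term '6x^8y' has total degree 8+1 = 9.
  Term '7x^7y^5' has total degree 7+5 = 12.
  Term '6y^3' has total degree 0+3 = 3.
The maximum total degree among all terms is 12.

12


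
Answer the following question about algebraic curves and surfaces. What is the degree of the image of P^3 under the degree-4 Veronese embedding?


The Veronese variety v_4(P^3) has degree d^r.
d^r = 4^3 = 64

64


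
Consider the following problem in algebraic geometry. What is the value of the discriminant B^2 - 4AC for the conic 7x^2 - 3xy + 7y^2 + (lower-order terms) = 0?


The discriminant of a conic Ax^2 + Bxy + Cy^2 + ... = 0 is B^2 - 4AC.
B^2 = (-3)^2 = 9
4AC = 4*7*7 = 196
Discriminant = 9 - 196 = -187

-187


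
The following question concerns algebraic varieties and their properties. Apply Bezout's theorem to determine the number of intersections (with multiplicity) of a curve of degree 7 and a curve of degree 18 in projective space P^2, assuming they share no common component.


Bezout's theorem states the intersection count equals the product of degrees.
Intersection count = 7 * 18 = 126

126


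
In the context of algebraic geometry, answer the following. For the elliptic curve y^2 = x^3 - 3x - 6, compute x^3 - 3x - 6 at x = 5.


Compute x^3 - 3x - 6 at x = 5:
x^3 = 5^3 = 125
(-3)*x = (-3)*5 = -15
Sum: 125 - 15 - 6 = 104

104


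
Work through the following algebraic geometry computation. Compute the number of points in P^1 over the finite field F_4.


P^1(F_4) has (q^(n+1) - 1)/(q - 1) points.
= 4^1 + 4^0
= 4 + 1
= 5

5


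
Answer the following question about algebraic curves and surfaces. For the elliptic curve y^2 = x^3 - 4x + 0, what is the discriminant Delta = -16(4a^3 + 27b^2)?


Compute each component:
4a^3 = 4*(-4)^3 = 4*(-64) = -256
27b^2 = 27*0^2 = 27*0 = 0
4a^3 + 27b^2 = -256 + 0 = -256
Delta = -16*(-256) = 4096

4096


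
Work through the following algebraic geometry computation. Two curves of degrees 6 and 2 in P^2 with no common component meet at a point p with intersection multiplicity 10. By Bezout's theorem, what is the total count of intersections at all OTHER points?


By Bezout's theorem, the total intersection number is d1 * d2.
Total = 6 * 2 = 12
Intersection multiplicity at p = 10
Remaining intersections = 12 - 10 = 2

2


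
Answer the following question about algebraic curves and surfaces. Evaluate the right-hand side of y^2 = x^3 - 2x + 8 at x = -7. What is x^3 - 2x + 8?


Compute x^3 - 2x + 8 at x = -7:
x^3 = (-7)^3 = -343
(-2)*x = (-2)*(-7) = 14
Sum: -343 + 14 + 8 = -321

-321


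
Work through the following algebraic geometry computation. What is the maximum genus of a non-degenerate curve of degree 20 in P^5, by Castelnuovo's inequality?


Castelnuovo's bound: write d - 1 = m(r-1) + epsilon with 0 <= epsilon < r-1.
d - 1 = 20 - 1 = 19
r - 1 = 5 - 1 = 4
19 = 4*4 + 3, so m = 4, epsilon = 3
pi(d, r) = m(m-1)(r-1)/2 + m*epsilon
= 4*3*4/2 + 4*3
= 48/2 + 12
= 24 + 12 = 36

36


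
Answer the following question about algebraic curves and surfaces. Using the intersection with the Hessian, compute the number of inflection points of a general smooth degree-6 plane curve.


For a general smooth plane curve C of degree d, the inflection points are
the intersection of C with its Hessian curve, which has degree 3(d-2).
By Bezout, the total intersection number is d * 3(d-2) = 6 * 12 = 72.
For a general curve every flex is ordinary, so each contributes
multiplicity 1 to C·Hess(C), and the number of distinct inflection
points is 3d(d-2).
Inflection points = 3*6*(6-2) = 3*6*4 = 72

72


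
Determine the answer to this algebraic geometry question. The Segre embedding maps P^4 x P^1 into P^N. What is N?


The Segre embedding maps P^m x P^n into P^N via
all products of coordinates from each factor.
N = (m+1)(n+1) - 1
N = (4+1)(1+1) - 1
N = 5*2 - 1
N = 10 - 1 = 9

9


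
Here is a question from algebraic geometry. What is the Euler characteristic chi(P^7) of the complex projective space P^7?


The complex projective space P^7 has one cell in each even real dimension 0, 2, ..., 14.
The cohomology groups are H^{2k}(P^7) = Z for k = 0,...,7, and 0 otherwise.
Euler characteristic = sum of Betti numbers = 1 per even-dimensional cohomology group.
chi(P^7) = 7 + 1 = 8

8


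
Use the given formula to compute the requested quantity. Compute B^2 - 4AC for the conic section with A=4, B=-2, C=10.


The discriminant of a conic Ax^2 + Bxy + Cy^2 + ... = 0 is B^2 - 4AC.
B^2 = (-2)^2 = 4
4AC = 4*4*10 = 160
Discriminant = 4 - 160 = -156

-156


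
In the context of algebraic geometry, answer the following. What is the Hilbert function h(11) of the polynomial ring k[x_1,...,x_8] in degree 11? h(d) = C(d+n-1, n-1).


The Hilbert function for the polynomial ring in 8 variables is:
h(d) = C(d+n-1, n-1)
h(11) = C(11+8-1, 8-1) = C(18, 7)
= 18! / (7! * 11!)
= 31824

31824


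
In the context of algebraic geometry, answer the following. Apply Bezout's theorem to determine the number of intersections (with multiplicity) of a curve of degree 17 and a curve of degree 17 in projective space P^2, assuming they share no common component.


Bezout's theorem states the intersection count equals the product of degrees.
Intersection count = 17 * 17 = 289

289


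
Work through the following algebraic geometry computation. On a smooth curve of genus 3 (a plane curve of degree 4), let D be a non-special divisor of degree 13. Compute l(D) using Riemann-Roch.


First, compute the genus of a smooth plane curve of degree 4:
g = (d-1)(d-2)/2 = (4-1)(4-2)/2 = 3
For a non-special divisor D (i.e., h^1(D) = 0), Riemann-Roch gives:
l(D) = deg(D) - g + 1
Since deg(D) = 13 >= 2g - 1 = 5, D is non-special.
l(D) = 13 - 3 + 1 = 11

11


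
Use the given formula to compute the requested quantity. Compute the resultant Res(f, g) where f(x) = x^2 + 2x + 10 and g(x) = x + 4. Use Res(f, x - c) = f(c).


For Res(f, x - c), we evaluate f at x = c.
f(-4) = (-4)^2 + 2*(-4) + 10
= 16 - 8 + 10
= 8 + 10 = 18
Res(f, g) = 18

18


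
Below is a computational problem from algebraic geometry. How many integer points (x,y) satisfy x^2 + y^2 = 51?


Systematically check integer values of x where x^2 <= 51.
For each valid x, check if 51 - x^2 is a perfect square.
Total integer solutions found: 0

0


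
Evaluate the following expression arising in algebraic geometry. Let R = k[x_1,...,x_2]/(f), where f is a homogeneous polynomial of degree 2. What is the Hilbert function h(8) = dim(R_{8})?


For R = k[x_1,...,x_n]/(f) with f homogeneous of degree e:
The Hilbert series is (1 - t^e)/(1 - t)^n.
So h(d) = C(d+n-1, n-1) - C(d-e+n-1, n-1) for d >= e.
With n=2, e=2, d=8:
C(8+2-1, 2-1) = C(9, 1) = 9
C(8-2+2-1, 2-1) = C(7, 1) = 7
h(8) = 9 - 7 = 2

2


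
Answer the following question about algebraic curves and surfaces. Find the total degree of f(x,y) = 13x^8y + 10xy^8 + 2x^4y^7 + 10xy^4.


Examine each term for its total degree (sum of exponents).
  Term '13x^8y' has total degree 8+1 = 9.
  Term '10xy^8' has total degree 1+8 = 9.
  Term '2x^4y^7' has total degree 4+7 = 11.
  Term '10xy^4' has total degree 1+4 = 5.
The maximum total degree among all terms is 11.

11


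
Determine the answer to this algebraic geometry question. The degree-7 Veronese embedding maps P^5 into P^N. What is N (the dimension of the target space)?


The Veronese embedding v_d: P^n -> P^N maps each point to all
degree-d monomials in n+1 homogeneous coordinates.
N = C(n+d, d) - 1
N = C(5+7, 7) - 1
N = C(12, 7) - 1
C(12, 7) = 792
N = 792 - 1 = 791

791


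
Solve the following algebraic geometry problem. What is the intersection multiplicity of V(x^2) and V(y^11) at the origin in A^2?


The intersection multiplicity of V(x^a) and V(y^b) at the origin is:
I(O; V(x^2), V(y^11)) = dim_k(k[x,y]/(x^2, y^11))
A basis for k[x,y]/(x^2, y^11) is the set of monomials x^i * y^j
where 0 <= i < 2 and 0 <= j < 11.
The number of such monomials is 2 * 11 = 22

22


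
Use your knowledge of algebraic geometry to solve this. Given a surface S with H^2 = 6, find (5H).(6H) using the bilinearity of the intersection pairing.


Using bilinearity of the intersection pairing on a surface S:
(aH).(bH) = ab * (H.H)
We have H^2 = 6.
D.E = (5H).(6H) = 5*6*6
= 30*6
= 180

180


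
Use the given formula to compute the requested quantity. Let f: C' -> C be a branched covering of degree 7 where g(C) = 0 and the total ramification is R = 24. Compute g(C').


Riemann-Hurwitz formula: 2g' - 2 = d(2g - 2) + R
Given: d = 7, g = 0, R = 24
2g' - 2 = 7*(2*0 - 2) + 24
2g' - 2 = 7*(-2) + 24
2g' - 2 = -14 + 24 = 10
2g' = 12
g' = 6

6


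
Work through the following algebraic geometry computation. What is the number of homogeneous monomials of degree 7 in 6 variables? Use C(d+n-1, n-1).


The number of degree-7 monomials in 6 variables is C(d+n-1, n-1).
= C(7+6-1, 6-1) = C(12, 5)
= 792

792


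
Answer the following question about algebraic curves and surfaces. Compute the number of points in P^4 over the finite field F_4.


P^4(F_4) has (q^(n+1) - 1)/(q - 1) points.
= 4^4 + 4^3 + 4^2 + 4^1 + 4^0
= 256 + 64 + 16 + 4 + 1
= 341

341


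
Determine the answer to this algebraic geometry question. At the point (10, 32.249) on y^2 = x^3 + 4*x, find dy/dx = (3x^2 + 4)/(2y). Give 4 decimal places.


Using implicit differentiation of y^2 = x^3 + 4*x:
2y * dy/dx = 3x^2 + 4
dy/dx = (3x^2 + 4)/(2y)
Numerator: 3*10^2 + 4 = 304
Denominator: 2*32.249 = 64.498
dy/dx = 304/64.498 = 4.7133

4.7133


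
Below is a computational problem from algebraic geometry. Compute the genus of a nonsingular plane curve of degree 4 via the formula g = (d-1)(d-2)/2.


Using the genus formula for smooth plane curves:
g = (d-1)(d-2)/2
g = (4-1)(4-2)/2
g = 3*2/2
g = 6/2 = 3

3


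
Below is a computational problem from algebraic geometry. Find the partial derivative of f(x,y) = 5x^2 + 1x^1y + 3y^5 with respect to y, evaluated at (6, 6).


df/dy = 1*x^1 + 5*3*y^4
At (6,6): 1*6^1 + 5*3*6^4
= 6 + 19440
= 19446

19446


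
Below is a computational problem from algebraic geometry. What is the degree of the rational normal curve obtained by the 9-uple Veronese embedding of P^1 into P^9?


The rational normal curve in P^9 is the image of P^1 under the 9-uple Veronese.
A general hyperplane in P^9 pulls back to a degree-9 form on P^1, which has 9 zeros,
so the curve meets a general hyperplane in 9 points. Degree = 9.

9


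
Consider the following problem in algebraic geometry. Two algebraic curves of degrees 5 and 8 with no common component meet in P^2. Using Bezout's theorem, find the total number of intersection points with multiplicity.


Bezout's theorem states the intersection count equals the product of degrees.
Intersection count = 5 * 8 = 40

40


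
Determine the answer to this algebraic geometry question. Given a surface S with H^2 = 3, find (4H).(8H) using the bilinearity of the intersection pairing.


Using bilinearity of the intersection pairing on a surface S:
(aH).(bH) = ab * (H.H)
We have H^2 = 3.
D.E = (4H).(8H) = 4*8*3
= 32*3
= 96

96


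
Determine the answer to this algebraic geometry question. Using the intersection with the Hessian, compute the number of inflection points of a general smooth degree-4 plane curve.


For a general smooth plane curve C of degree d, the inflection points are
the intersection of C with its Hessian curve, which has degree 3(d-2).
By Bezout, the total intersection number is d * 3(d-2) = 4 * 6 = 24.
For a general curve every flex is ordinary, so each contributes
multiplicity 1 to C·Hess(C), and the number of distinct inflection
points is 3d(d-2).
Inflection points = 3*4*(4-2) = 3*4*2 = 24

24


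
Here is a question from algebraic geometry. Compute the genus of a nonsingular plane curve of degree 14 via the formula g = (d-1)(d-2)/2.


Using the genus formula for smooth plane curves:
g = (d-1)(d-2)/2
g = (14-1)(14-2)/2
g = 13*12/2
g = 156/2 = 78

78


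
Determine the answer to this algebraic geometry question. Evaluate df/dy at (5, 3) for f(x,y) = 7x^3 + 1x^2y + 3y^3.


df/dy = 1*x^2 + 3*3*y^2
At (5,3): 1*5^2 + 3*3*3^2
= 25 + 81
= 106

106


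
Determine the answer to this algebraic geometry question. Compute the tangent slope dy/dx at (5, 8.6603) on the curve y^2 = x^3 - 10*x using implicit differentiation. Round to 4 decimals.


Using implicit differentiation of y^2 = x^3 - 10*x:
2y * dy/dx = 3x^2 - 10
dy/dx = (3x^2 - 10)/(2y)
Numerator: 3*5^2 - 10 = 65
Denominator: 2*8.6603 = 17.3206
dy/dx = 65/17.3206 = 3.7528

3.7528


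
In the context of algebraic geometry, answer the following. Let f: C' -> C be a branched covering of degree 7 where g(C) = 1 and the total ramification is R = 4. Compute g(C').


Riemann-Hurwitz formula: 2g' - 2 = d(2g - 2) + R
Given: d = 7, g = 1, R = 4
2g' - 2 = 7*(2*1 - 2) + 4
2g' - 2 = 7*0 + 4
2g' - 2 = 0 + 4 = 4
2g' = 6
g' = 3

3


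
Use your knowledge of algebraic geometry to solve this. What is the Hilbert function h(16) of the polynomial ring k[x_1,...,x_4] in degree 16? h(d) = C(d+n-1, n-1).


The Hilbert function for the polynomial ring in 4 variables is:
h(d) = C(d+n-1, n-1)
h(16) = C(16+4-1, 4-1) = C(19, 3)
= 19! / (3! * 16!)
= 969

969


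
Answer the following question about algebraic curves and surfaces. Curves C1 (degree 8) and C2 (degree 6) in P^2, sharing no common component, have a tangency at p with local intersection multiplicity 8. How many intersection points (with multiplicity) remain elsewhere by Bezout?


By Bezout's theorem, the total intersection number is d1 * d2.
Total = 8 * 6 = 48
Intersection multiplicity at p = 8
Remaining intersections = 48 - 8 = 40

40


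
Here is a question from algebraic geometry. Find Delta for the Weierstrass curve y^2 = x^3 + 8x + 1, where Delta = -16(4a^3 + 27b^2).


Compute each component:
4a^3 = 4*8^3 = 4*512 = 2048
27b^2 = 27*1^2 = 27*1 = 27
4a^3 + 27b^2 = 2048 + 27 = 2075
Delta = -16*2075 = -33200

-33200


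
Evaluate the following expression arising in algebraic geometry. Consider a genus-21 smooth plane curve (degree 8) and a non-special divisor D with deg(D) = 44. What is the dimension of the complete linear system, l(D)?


First, compute the genus of a smooth plane curve of degree 8:
g = (d-1)(d-2)/2 = (8-1)(8-2)/2 = 21
For a non-special divisor D (i.e., h^1(D) = 0), Riemann-Roch gives:
l(D) = deg(D) - g + 1
Since deg(D) = 44 >= 2g - 1 = 41, D is non-special.
l(D) = 44 - 21 + 1 = 24

24


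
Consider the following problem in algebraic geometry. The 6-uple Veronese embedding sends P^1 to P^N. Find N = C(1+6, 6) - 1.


The Veronese embedding v_d: P^n -> P^N maps each point to all
degree-d monomials in n+1 homogeneous coordinates.
N = C(n+d, d) - 1
N = C(1+6, 6) - 1
N = C(7, 6) - 1
C(7, 6) = 7
N = 7 - 1 = 6

6


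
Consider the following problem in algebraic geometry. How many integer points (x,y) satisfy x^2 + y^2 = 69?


Systematically check integer values of x where x^2 <= 69.
For each valid x, check if 69 - x^2 is a perfect square.
Total integer solutions found: 0

0


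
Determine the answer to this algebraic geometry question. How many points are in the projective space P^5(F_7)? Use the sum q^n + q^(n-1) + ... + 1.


P^5(F_7) has (q^(n+1) - 1)/(q - 1) points.
= 7^5 + 7^4 + 7^3 + 7^2 + 7^1 + 7^0
= 16807 + 2401 + 343 + 49 + 7 + 1
= 19608

19608


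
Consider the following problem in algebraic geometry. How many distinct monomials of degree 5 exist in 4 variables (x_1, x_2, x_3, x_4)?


The number of degree-5 monomials in 4 variables is C(d+n-1, n-1).
= C(5+4-1, 4-1) = C(8, 3)
= 56

56


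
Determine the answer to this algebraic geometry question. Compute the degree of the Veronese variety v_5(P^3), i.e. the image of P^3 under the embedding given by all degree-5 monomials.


The Veronese variety v_5(P^3) has degree d^r.
d^r = 5^3 = 125

125


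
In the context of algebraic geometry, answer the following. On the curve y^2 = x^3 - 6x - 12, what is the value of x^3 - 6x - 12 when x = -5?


Compute x^3 - 6x - 12 at x = -5:
x^3 = (-5)^3 = -125
(-6)*x = (-6)*(-5) = 30
Sum: -125 + 30 - 12 = -107

-107


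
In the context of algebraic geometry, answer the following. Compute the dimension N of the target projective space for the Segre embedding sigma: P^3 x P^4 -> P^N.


The Segre embedding maps P^m x P^n into P^N via
all products of coordinates from each factor.
N = (m+1)(n+1) - 1
N = (3+1)(4+1) - 1
N = 4*5 - 1
N = 20 - 1 = 19

19


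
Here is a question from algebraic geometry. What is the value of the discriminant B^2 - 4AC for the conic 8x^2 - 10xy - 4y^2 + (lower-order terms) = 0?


The discriminant of a conic Ax^2 + Bxy + Cy^2 + ... = 0 is B^2 - 4AC.
B^2 = (-10)^2 = 100
4AC = 4*8*(-4) = -128
Discriminant = 100 + 128 = 228

228


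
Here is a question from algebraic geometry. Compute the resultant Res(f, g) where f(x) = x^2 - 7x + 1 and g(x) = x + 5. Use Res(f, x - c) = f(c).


For Res(f, x - c), we evaluate f at x = c.
f(-5) = (-5)^2 - 7*(-5) + 1
= 25 + 35 + 1
= 60 + 1 = 61
Res(f, g) = 61

61


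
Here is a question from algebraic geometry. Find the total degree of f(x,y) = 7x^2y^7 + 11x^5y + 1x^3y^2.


Examine each term for its total degree (sum of exponents).
  Term '7x^2y^7' has total degree 2+7 = 9.
  Term '11x^5y' has total degree 5+1 = 6.
  Term '1x^3y^2' has total degree 3+2 = 5.
The maximum total degree among all terms is 9.

9


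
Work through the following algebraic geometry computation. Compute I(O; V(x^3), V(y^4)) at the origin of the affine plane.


The intersection multiplicity of V(x^a) and V(y^b) at the origin is:
I(O; V(x^3), V(y^4)) = dim_k(k[x,y]/(x^3, y^4))
A basis for k[x,y]/(x^3, y^4) is the set of monomials x^i * y^j
where 0 <= i < 3 and 0 <= j < 4.
The number of such monomials is 3 * 4 = 12

12


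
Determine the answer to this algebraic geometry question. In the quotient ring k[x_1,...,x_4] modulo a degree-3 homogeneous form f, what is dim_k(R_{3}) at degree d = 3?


For R = k[x_1,...,x_n]/(f) with f homogeneous of degree e:
The Hilbert series is (1 - t^e)/(1 - t)^n.
So h(d) = C(d+n-1, n-1) - C(d-e+n-1, n-1) for d >= e.
With n=4, e=3, d=3:
C(3+4-1, 4-1) = C(6, 3) = 20
C(3-3+4-1, 4-1) = C(3, 3) = 1
h(3) = 20 - 1 = 19

19


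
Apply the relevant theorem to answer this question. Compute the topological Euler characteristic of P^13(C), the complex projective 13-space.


The complex projective space P^13 has one cell in each even real dimension 0, 2, ..., 26.
The cohomology groups are H^{2k}(P^13) = Z for k = 0,...,13, and 0 otherwise.
Euler characteristic = sum of Betti numbers = 1 per even-dimensional cohomology group.
chi(P^13) = 13 + 1 = 14

14


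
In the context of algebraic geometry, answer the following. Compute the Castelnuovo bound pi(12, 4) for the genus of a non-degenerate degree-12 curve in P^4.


Castelnuovo's bound: write d - 1 = m(r-1) + epsilon with 0 <= epsilon < r-1.
d - 1 = 12 - 1 = 11
r - 1 = 4 - 1 = 3
11 = 3*3 + 2, so m = 3, epsilon = 2
pi(d, r) = m(m-1)(r-1)/2 + m*epsilon
= 3*2*3/2 + 3*2
= 18/2 + 6
= 9 + 6 = 15

15


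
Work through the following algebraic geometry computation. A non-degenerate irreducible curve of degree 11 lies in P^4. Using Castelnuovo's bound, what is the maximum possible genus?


Castelnuovo's bound: write d - 1 = m(r-1) + epsilon with 0 <= epsilon < r-1.
d - 1 = 11 - 1 = 10
r - 1 = 4 - 1 = 3
10 = 3*3 + 1, so m = 3, epsilon = 1
pi(d, r) = m(m-1)(r-1)/2 + m*epsilon
= 3*2*3/2 + 3*1
= 18/2 + 3
= 9 + 3 = 12

12


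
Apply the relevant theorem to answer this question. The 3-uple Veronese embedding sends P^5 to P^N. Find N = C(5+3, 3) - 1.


The Veronese embedding v_d: P^n -> P^N maps each point to all
degree-d monomials in n+1 homogeneous coordinates.
N = C(n+d, d) - 1
N = C(5+3, 3) - 1
N = C(8, 3) - 1
C(8, 3) = 56
N = 56 - 1 = 55

55


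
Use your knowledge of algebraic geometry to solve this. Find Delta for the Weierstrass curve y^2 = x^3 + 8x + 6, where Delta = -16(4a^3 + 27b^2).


Compute each component:
4a^3 = 4*8^3 = 4*512 = 2048
27b^2 = 27*6^2 = 27*36 = 972
4a^3 + 27b^2 = 2048 + 972 = 3020
Delta = -16*3020 = -48320

-48320


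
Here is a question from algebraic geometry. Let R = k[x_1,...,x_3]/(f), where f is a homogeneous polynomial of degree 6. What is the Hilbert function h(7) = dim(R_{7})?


For R = k[x_1,...,x_n]/(f) with f homogeneous of degree e:
The Hilbert series is (1 - t^e)/(1 - t)^n.
So h(d) = C(d+n-1, n-1) - C(d-e+n-1, n-1) for d >= e.
With n=3, e=6, d=7:
C(7+3-1, 3-1) = C(9, 2) = 36
C(7-6+3-1, 3-1) = C(3, 2) = 3
h(7) = 36 - 3 = 33

33


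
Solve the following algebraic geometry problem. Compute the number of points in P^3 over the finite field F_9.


P^3(F_9) has (q^(n+1) - 1)/(q - 1) points.
= 9^3 + 9^2 + 9^1 + 9^0
= 729 + 81 + 9 + 1
= 820

820


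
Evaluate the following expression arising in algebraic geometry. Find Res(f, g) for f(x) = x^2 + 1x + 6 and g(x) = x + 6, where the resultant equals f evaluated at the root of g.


For Res(f, x - c), we evaluate f at x = c.
f(-6) = (-6)^2 + 1*(-6) + 6
= 36 - 6 + 6
= 30 + 6 = 36
Res(f, g) = 36

36


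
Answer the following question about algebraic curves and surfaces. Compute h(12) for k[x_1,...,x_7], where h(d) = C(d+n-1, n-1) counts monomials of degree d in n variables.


The Hilbert function for the polynomial ring in 7 variables is:
h(d) = C(d+n-1, n-1)
h(12) = C(12+7-1, 7-1) = C(18, 6)
= 18! / (6! * 12!)
= 18564

18564


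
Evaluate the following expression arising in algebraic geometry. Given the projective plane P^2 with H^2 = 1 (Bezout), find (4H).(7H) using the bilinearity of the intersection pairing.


Using bilinearity of the intersection pairing on the projective plane P^2:
(aH).(bH) = ab * (H.H)
We have H^2 = 1 (Bezout).
D.E = (4H).(7H) = 4*7*1
= 28*1
= 28

28


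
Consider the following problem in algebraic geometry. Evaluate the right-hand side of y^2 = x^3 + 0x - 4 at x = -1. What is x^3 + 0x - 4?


Compute x^3 + 0x - 4 at x = -1:
x^3 = (-1)^3 = -1
0*x = 0*(-1) = 0
Sum: -1 + 0 - 4 = -5

-5


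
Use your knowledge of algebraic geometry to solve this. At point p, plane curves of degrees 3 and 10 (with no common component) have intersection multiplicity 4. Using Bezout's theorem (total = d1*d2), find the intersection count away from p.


By Bezout's theorem, the total intersection number is d1 * d2.
Total = 3 * 10 = 30
Intersection multiplicity at p = 4
Remaining intersections = 30 - 4 = 26

26


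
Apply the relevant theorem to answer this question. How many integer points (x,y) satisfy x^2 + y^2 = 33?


Systematically check integer values of x where x^2 <= 33.
For each valid x, check if 33 - x^2 is a perfect square.
Total integer solutions found: 0

0


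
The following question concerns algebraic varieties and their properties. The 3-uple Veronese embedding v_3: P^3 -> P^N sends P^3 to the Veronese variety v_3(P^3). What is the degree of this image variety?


The Veronese variety v_3(P^3) has degree d^r.
d^r = 3^3 = 27

27


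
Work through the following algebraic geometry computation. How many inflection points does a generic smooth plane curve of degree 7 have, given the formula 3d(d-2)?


For a general smooth plane curve C of degree d, the inflection points are
the intersection of C with its Hessian curve, which has degree 3(d-2).
By Bezout, the total intersection number is d * 3(d-2) = 7 * 15 = 105.
For a general curve every flex is ordinary, so each contributes
multiplicity 1 to C·Hess(C), and the number of distinct inflection
points is 3d(d-2).
Inflection points = 3*7*(7-2) = 3*7*5 = 105

105


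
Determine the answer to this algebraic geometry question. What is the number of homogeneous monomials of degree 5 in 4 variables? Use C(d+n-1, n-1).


The number of degree-5 monomials in 4 variables is C(d+n-1, n-1).
= C(5+4-1, 4-1) = C(8, 3)
= 56

56


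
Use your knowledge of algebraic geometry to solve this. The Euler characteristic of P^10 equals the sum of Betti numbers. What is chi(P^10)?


The complex projective space P^10 has one cell in each even real dimension 0, 2, ..., 20.
The cohomology groups are H^{2k}(P^10) = Z for k = 0,...,10, and 0 otherwise.
Euler characteristic = sum of Betti numbers = 1 per even-dimensional cohomology group.
chi(P^10) = 10 + 1 = 11

11


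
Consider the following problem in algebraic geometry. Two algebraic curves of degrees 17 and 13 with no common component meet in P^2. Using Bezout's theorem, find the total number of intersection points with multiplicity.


Bezout's theorem states the intersection count equals the product of degrees.
Intersection count = 17 * 13 = 221

221


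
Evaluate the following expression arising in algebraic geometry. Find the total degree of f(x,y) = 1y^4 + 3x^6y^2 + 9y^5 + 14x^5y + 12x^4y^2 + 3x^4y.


Examine each term for its total degree (sum of exponents).
  Term '1y^4' has total degree 0+4 = 4.
  Term '3x^6y^2' has total degree 6+2 = 8.
  Term '9y^5' has total degree 0+5 = 5.
  Term '14x^5y' has total degree 5+1 = 6.
  Term '12x^4y^2' has total degree 4+2 = 6.
  Term '3x^4y' has total degree 4+1 = 5.
The maximum total degree among all terms is 8.

8


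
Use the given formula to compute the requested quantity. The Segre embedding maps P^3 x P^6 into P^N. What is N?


The Segre embedding maps P^m x P^n into P^N via
all products of coordinates from each factor.
N = (m+1)(n+1) - 1
N = (3+1)(6+1) - 1
N = 4*7 - 1
N = 28 - 1 = 27

27


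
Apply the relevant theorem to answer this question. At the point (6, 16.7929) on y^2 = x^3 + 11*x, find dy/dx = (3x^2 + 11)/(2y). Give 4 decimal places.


Using implicit differentiation of y^2 = x^3 + 11*x:
2y * dy/dx = 3x^2 + 11
dy/dx = (3x^2 + 11)/(2y)
Numerator: 3*6^2 + 11 = 119
Denominator: 2*16.7929 = 33.5858
dy/dx = 119/33.5858 = 3.5432

3.5432


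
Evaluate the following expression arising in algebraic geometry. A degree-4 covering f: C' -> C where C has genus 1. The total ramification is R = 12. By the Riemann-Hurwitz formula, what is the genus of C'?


Riemann-Hurwitz formula: 2g' - 2 = d(2g - 2) + R
Given: d = 4, g = 1, R = 12
2g' - 2 = 4*(2*1 - 2) + 12
2g' - 2 = 4*0 + 12
2g' - 2 = 0 + 12 = 12
2g' = 14
g' = 7

7


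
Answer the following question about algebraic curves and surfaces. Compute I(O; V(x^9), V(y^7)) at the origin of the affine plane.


The intersection multiplicity of V(x^a) and V(y^b) at the origin is:
I(O; V(x^9), V(y^7)) = dim_k(k[x,y]/(x^9, y^7))
A basis for k[x,y]/(x^9, y^7) is the set of monomials x^i * y^j
where 0 <= i < 9 and 0 <= j < 7.
The number of such monomials is 9 * 7 = 63

63


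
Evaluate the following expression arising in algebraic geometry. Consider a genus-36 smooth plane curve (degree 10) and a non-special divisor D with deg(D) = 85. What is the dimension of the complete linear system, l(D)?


First, compute the genus of a smooth plane curve of degree 10:
g = (d-1)(d-2)/2 = (10-1)(10-2)/2 = 36
For a non-special divisor D (i.e., h^1(D) = 0), Riemann-Roch gives:
l(D) = deg(D) - g + 1
Since deg(D) = 85 >= 2g - 1 = 71, D is non-special.
l(D) = 85 - 36 + 1 = 50

50


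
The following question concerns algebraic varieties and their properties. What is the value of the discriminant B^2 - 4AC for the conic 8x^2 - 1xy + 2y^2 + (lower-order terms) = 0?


The discriminant of a conic Ax^2 + Bxy + Cy^2 + ... = 0 is B^2 - 4AC.
B^2 = (-1)^2 = 1
4AC = 4*8*2 = 64
Discriminant = 1 - 64 = -63

-63


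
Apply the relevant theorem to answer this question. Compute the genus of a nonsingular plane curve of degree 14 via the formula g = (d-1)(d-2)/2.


Using the genus formula for smooth plane curves:
g = (d-1)(d-2)/2
g = (14-1)(14-2)/2
g = 13*12/2
g = 156/2 = 78

78


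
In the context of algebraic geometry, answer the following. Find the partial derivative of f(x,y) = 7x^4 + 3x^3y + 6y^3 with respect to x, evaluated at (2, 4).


df/dx = 4*7*x^3 + 3*3*x^2*y
At (2,4): 4*7*2^3 + 3*3*2^2*4
= 224 + 144
= 368

368


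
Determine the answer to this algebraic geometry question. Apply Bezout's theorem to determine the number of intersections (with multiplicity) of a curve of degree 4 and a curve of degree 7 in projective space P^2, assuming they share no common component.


Bezout's theorem states the intersection count equals the product of degrees.
Intersection count = 4 * 7 = 28

28


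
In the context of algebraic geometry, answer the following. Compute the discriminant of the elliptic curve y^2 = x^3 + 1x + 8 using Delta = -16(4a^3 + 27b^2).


Compute each component:
4a^3 = 4*1^3 = 4*1 = 4
27b^2 = 27*8^2 = 27*64 = 1728
4a^3 + 27b^2 = 4 + 1728 = 1732
Delta = -16*1732 = -27712

-27712


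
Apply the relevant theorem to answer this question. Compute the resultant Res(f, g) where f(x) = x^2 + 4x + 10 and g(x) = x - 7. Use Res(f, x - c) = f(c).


For Res(f, x - c), we evaluate f at x = c.
f(7) = 7^2 + 4*7 + 10
= 49 + 28 + 10
= 77 + 10 = 87
Res(f, g) = 87

87
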